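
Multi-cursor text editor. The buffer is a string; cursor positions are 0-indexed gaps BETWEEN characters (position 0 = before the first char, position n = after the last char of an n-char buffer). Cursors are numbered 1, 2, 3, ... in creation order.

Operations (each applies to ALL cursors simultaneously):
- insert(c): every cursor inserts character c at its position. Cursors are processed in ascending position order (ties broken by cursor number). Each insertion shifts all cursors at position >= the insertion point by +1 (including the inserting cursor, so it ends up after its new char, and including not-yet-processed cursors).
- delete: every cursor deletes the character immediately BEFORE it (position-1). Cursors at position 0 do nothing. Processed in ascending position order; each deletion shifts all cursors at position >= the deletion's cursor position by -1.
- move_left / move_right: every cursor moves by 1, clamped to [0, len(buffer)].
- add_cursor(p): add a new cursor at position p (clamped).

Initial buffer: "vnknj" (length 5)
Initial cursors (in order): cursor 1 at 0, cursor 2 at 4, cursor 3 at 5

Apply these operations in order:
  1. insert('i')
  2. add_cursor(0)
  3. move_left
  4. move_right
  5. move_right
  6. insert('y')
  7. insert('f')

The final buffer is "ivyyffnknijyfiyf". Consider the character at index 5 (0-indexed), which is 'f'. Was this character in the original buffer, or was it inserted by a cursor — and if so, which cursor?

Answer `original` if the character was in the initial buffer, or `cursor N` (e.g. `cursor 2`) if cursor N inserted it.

After op 1 (insert('i')): buffer="ivnkniji" (len 8), cursors c1@1 c2@6 c3@8, authorship 1....2.3
After op 2 (add_cursor(0)): buffer="ivnkniji" (len 8), cursors c4@0 c1@1 c2@6 c3@8, authorship 1....2.3
After op 3 (move_left): buffer="ivnkniji" (len 8), cursors c1@0 c4@0 c2@5 c3@7, authorship 1....2.3
After op 4 (move_right): buffer="ivnkniji" (len 8), cursors c1@1 c4@1 c2@6 c3@8, authorship 1....2.3
After op 5 (move_right): buffer="ivnkniji" (len 8), cursors c1@2 c4@2 c2@7 c3@8, authorship 1....2.3
After op 6 (insert('y')): buffer="ivyynknijyiy" (len 12), cursors c1@4 c4@4 c2@10 c3@12, authorship 1.14...2.233
After op 7 (insert('f')): buffer="ivyyffnknijyfiyf" (len 16), cursors c1@6 c4@6 c2@13 c3@16, authorship 1.1414...2.22333
Authorship (.=original, N=cursor N): 1 . 1 4 1 4 . . . 2 . 2 2 3 3 3
Index 5: author = 4

Answer: cursor 4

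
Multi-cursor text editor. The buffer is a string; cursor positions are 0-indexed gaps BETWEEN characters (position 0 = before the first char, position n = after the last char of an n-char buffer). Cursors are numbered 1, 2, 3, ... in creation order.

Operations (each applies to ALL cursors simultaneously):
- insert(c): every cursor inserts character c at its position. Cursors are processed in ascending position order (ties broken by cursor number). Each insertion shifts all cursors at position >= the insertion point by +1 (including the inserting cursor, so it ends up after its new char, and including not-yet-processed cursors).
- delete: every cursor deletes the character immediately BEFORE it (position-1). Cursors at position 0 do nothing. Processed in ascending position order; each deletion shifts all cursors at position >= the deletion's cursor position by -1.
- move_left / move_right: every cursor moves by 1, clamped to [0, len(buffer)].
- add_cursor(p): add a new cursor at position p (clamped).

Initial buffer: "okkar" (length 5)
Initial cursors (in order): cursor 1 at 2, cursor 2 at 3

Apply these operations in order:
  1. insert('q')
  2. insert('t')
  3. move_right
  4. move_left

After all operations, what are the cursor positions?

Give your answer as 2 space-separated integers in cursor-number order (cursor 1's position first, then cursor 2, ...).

After op 1 (insert('q')): buffer="okqkqar" (len 7), cursors c1@3 c2@5, authorship ..1.2..
After op 2 (insert('t')): buffer="okqtkqtar" (len 9), cursors c1@4 c2@7, authorship ..11.22..
After op 3 (move_right): buffer="okqtkqtar" (len 9), cursors c1@5 c2@8, authorship ..11.22..
After op 4 (move_left): buffer="okqtkqtar" (len 9), cursors c1@4 c2@7, authorship ..11.22..

Answer: 4 7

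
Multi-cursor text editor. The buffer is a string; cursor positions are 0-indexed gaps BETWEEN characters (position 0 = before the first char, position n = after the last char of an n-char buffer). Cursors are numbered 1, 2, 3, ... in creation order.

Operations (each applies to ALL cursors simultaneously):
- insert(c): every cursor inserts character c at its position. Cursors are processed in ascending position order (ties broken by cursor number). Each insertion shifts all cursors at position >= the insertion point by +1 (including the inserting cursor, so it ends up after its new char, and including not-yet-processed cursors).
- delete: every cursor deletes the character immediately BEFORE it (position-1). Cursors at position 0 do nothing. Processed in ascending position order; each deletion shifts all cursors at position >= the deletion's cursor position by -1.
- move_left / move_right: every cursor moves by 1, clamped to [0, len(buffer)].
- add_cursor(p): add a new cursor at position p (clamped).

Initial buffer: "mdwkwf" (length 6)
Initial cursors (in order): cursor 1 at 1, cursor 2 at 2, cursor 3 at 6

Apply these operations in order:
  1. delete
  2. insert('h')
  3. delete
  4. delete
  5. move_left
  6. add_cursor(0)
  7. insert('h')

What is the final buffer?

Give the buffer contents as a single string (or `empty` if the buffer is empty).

After op 1 (delete): buffer="wkw" (len 3), cursors c1@0 c2@0 c3@3, authorship ...
After op 2 (insert('h')): buffer="hhwkwh" (len 6), cursors c1@2 c2@2 c3@6, authorship 12...3
After op 3 (delete): buffer="wkw" (len 3), cursors c1@0 c2@0 c3@3, authorship ...
After op 4 (delete): buffer="wk" (len 2), cursors c1@0 c2@0 c3@2, authorship ..
After op 5 (move_left): buffer="wk" (len 2), cursors c1@0 c2@0 c3@1, authorship ..
After op 6 (add_cursor(0)): buffer="wk" (len 2), cursors c1@0 c2@0 c4@0 c3@1, authorship ..
After op 7 (insert('h')): buffer="hhhwhk" (len 6), cursors c1@3 c2@3 c4@3 c3@5, authorship 124.3.

Answer: hhhwhk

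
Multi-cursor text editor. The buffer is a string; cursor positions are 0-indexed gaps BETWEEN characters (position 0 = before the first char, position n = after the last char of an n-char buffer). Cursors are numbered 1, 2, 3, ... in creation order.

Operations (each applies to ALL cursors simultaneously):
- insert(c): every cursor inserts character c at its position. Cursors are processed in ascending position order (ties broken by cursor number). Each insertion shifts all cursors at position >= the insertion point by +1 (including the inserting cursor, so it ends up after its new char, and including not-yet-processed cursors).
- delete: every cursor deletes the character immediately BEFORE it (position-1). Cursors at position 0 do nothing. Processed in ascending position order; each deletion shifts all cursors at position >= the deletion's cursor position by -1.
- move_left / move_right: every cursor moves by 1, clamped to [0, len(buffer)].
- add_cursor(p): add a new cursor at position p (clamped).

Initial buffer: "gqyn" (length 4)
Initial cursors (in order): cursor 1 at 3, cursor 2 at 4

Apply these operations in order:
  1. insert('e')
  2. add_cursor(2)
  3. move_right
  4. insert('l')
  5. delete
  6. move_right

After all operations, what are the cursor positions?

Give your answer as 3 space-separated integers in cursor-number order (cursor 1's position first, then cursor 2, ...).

After op 1 (insert('e')): buffer="gqyene" (len 6), cursors c1@4 c2@6, authorship ...1.2
After op 2 (add_cursor(2)): buffer="gqyene" (len 6), cursors c3@2 c1@4 c2@6, authorship ...1.2
After op 3 (move_right): buffer="gqyene" (len 6), cursors c3@3 c1@5 c2@6, authorship ...1.2
After op 4 (insert('l')): buffer="gqylenlel" (len 9), cursors c3@4 c1@7 c2@9, authorship ...31.122
After op 5 (delete): buffer="gqyene" (len 6), cursors c3@3 c1@5 c2@6, authorship ...1.2
After op 6 (move_right): buffer="gqyene" (len 6), cursors c3@4 c1@6 c2@6, authorship ...1.2

Answer: 6 6 4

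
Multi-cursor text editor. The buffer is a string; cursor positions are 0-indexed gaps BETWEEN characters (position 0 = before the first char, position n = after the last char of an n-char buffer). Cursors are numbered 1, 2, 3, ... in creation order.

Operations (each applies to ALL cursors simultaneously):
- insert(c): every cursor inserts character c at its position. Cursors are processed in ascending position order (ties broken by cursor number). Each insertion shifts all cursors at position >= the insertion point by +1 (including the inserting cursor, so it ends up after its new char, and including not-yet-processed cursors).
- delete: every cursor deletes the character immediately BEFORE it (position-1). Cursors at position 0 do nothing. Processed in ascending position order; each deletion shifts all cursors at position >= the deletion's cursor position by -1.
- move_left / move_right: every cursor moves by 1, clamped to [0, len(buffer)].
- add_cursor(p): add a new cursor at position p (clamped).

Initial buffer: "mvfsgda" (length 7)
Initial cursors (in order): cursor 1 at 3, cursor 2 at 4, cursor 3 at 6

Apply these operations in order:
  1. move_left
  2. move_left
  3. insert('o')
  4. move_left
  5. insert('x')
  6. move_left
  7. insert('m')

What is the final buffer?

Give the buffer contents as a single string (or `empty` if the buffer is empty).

Answer: mmxovmxofsmxogda

Derivation:
After op 1 (move_left): buffer="mvfsgda" (len 7), cursors c1@2 c2@3 c3@5, authorship .......
After op 2 (move_left): buffer="mvfsgda" (len 7), cursors c1@1 c2@2 c3@4, authorship .......
After op 3 (insert('o')): buffer="movofsogda" (len 10), cursors c1@2 c2@4 c3@7, authorship .1.2..3...
After op 4 (move_left): buffer="movofsogda" (len 10), cursors c1@1 c2@3 c3@6, authorship .1.2..3...
After op 5 (insert('x')): buffer="mxovxofsxogda" (len 13), cursors c1@2 c2@5 c3@9, authorship .11.22..33...
After op 6 (move_left): buffer="mxovxofsxogda" (len 13), cursors c1@1 c2@4 c3@8, authorship .11.22..33...
After op 7 (insert('m')): buffer="mmxovmxofsmxogda" (len 16), cursors c1@2 c2@6 c3@11, authorship .111.222..333...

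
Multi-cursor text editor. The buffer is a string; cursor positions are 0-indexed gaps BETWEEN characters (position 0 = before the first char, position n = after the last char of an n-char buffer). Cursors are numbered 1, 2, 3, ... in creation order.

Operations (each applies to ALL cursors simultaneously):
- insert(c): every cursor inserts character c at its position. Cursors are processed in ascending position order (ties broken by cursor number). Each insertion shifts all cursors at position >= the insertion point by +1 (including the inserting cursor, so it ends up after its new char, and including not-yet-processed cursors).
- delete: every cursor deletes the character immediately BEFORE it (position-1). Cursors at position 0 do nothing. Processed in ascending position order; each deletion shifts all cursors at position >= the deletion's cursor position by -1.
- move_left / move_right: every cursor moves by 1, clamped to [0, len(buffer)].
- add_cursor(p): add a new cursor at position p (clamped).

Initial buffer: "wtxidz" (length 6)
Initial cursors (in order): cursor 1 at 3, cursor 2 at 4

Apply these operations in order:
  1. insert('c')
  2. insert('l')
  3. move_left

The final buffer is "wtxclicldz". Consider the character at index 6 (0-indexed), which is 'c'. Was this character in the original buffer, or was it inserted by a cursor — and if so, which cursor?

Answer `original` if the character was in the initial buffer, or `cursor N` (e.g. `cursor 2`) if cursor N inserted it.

After op 1 (insert('c')): buffer="wtxcicdz" (len 8), cursors c1@4 c2@6, authorship ...1.2..
After op 2 (insert('l')): buffer="wtxclicldz" (len 10), cursors c1@5 c2@8, authorship ...11.22..
After op 3 (move_left): buffer="wtxclicldz" (len 10), cursors c1@4 c2@7, authorship ...11.22..
Authorship (.=original, N=cursor N): . . . 1 1 . 2 2 . .
Index 6: author = 2

Answer: cursor 2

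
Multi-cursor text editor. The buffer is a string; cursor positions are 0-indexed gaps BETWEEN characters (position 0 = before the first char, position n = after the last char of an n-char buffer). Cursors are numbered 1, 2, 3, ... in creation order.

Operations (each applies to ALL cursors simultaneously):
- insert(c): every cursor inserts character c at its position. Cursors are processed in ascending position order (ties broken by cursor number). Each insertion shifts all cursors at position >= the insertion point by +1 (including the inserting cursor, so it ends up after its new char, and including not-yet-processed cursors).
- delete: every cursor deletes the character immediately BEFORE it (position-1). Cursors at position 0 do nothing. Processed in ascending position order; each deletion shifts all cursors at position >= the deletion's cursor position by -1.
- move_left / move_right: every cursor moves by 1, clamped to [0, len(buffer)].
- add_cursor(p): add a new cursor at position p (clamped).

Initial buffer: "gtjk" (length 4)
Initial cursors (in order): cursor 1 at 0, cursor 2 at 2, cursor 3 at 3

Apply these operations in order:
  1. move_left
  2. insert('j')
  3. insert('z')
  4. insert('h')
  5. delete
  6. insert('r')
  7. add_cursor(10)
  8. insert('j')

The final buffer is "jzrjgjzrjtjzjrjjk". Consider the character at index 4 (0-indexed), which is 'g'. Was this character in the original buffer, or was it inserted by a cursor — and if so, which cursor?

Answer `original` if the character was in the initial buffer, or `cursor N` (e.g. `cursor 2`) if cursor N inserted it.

Answer: original

Derivation:
After op 1 (move_left): buffer="gtjk" (len 4), cursors c1@0 c2@1 c3@2, authorship ....
After op 2 (insert('j')): buffer="jgjtjjk" (len 7), cursors c1@1 c2@3 c3@5, authorship 1.2.3..
After op 3 (insert('z')): buffer="jzgjztjzjk" (len 10), cursors c1@2 c2@5 c3@8, authorship 11.22.33..
After op 4 (insert('h')): buffer="jzhgjzhtjzhjk" (len 13), cursors c1@3 c2@7 c3@11, authorship 111.222.333..
After op 5 (delete): buffer="jzgjztjzjk" (len 10), cursors c1@2 c2@5 c3@8, authorship 11.22.33..
After op 6 (insert('r')): buffer="jzrgjzrtjzrjk" (len 13), cursors c1@3 c2@7 c3@11, authorship 111.222.333..
After op 7 (add_cursor(10)): buffer="jzrgjzrtjzrjk" (len 13), cursors c1@3 c2@7 c4@10 c3@11, authorship 111.222.333..
After op 8 (insert('j')): buffer="jzrjgjzrjtjzjrjjk" (len 17), cursors c1@4 c2@9 c4@13 c3@15, authorship 1111.2222.33433..
Authorship (.=original, N=cursor N): 1 1 1 1 . 2 2 2 2 . 3 3 4 3 3 . .
Index 4: author = original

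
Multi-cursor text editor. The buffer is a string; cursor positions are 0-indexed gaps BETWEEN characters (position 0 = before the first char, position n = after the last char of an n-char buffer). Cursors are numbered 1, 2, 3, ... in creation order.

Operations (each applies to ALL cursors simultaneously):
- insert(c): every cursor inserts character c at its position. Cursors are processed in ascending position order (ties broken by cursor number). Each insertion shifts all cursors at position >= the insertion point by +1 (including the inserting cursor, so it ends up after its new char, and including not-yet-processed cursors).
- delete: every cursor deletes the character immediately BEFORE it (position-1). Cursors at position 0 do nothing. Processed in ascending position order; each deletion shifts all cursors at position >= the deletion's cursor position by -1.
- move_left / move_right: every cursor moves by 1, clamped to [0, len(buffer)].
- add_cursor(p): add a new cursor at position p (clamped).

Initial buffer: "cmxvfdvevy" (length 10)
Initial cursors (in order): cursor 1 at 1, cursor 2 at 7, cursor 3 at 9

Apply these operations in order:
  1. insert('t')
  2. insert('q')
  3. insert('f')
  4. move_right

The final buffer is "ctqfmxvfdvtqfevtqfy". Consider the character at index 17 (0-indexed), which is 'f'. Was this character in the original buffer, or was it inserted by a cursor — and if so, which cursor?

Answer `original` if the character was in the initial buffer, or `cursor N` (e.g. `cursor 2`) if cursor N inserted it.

Answer: cursor 3

Derivation:
After op 1 (insert('t')): buffer="ctmxvfdvtevty" (len 13), cursors c1@2 c2@9 c3@12, authorship .1......2..3.
After op 2 (insert('q')): buffer="ctqmxvfdvtqevtqy" (len 16), cursors c1@3 c2@11 c3@15, authorship .11......22..33.
After op 3 (insert('f')): buffer="ctqfmxvfdvtqfevtqfy" (len 19), cursors c1@4 c2@13 c3@18, authorship .111......222..333.
After op 4 (move_right): buffer="ctqfmxvfdvtqfevtqfy" (len 19), cursors c1@5 c2@14 c3@19, authorship .111......222..333.
Authorship (.=original, N=cursor N): . 1 1 1 . . . . . . 2 2 2 . . 3 3 3 .
Index 17: author = 3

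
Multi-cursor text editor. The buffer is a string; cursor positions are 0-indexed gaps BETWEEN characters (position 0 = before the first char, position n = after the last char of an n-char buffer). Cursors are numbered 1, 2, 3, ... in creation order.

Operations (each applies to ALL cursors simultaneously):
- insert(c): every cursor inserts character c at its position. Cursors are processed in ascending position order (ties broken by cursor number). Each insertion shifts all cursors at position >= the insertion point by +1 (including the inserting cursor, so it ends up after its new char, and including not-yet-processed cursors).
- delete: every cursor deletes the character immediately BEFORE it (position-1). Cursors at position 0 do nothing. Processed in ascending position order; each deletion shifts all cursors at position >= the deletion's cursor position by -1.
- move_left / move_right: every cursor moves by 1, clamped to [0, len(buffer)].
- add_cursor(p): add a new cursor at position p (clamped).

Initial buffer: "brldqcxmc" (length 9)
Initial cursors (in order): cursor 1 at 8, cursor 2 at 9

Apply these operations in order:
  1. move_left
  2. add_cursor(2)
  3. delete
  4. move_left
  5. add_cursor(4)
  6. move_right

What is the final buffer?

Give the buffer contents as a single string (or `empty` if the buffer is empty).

After op 1 (move_left): buffer="brldqcxmc" (len 9), cursors c1@7 c2@8, authorship .........
After op 2 (add_cursor(2)): buffer="brldqcxmc" (len 9), cursors c3@2 c1@7 c2@8, authorship .........
After op 3 (delete): buffer="bldqcc" (len 6), cursors c3@1 c1@5 c2@5, authorship ......
After op 4 (move_left): buffer="bldqcc" (len 6), cursors c3@0 c1@4 c2@4, authorship ......
After op 5 (add_cursor(4)): buffer="bldqcc" (len 6), cursors c3@0 c1@4 c2@4 c4@4, authorship ......
After op 6 (move_right): buffer="bldqcc" (len 6), cursors c3@1 c1@5 c2@5 c4@5, authorship ......

Answer: bldqcc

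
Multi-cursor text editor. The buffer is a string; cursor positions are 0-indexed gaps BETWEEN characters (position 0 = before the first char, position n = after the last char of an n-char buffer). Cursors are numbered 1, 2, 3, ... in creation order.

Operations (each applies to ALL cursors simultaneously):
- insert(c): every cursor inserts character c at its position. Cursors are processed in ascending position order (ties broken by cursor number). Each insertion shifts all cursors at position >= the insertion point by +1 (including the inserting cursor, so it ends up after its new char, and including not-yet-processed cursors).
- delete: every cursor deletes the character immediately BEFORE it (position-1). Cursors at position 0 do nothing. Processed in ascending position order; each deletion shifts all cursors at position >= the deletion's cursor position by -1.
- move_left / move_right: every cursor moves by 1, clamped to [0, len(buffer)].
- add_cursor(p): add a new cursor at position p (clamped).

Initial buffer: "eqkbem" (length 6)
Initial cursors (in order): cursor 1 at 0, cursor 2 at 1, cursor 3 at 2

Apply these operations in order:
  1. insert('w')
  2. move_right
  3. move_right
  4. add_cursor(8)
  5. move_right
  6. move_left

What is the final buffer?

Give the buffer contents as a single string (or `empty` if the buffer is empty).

After op 1 (insert('w')): buffer="wewqwkbem" (len 9), cursors c1@1 c2@3 c3@5, authorship 1.2.3....
After op 2 (move_right): buffer="wewqwkbem" (len 9), cursors c1@2 c2@4 c3@6, authorship 1.2.3....
After op 3 (move_right): buffer="wewqwkbem" (len 9), cursors c1@3 c2@5 c3@7, authorship 1.2.3....
After op 4 (add_cursor(8)): buffer="wewqwkbem" (len 9), cursors c1@3 c2@5 c3@7 c4@8, authorship 1.2.3....
After op 5 (move_right): buffer="wewqwkbem" (len 9), cursors c1@4 c2@6 c3@8 c4@9, authorship 1.2.3....
After op 6 (move_left): buffer="wewqwkbem" (len 9), cursors c1@3 c2@5 c3@7 c4@8, authorship 1.2.3....

Answer: wewqwkbem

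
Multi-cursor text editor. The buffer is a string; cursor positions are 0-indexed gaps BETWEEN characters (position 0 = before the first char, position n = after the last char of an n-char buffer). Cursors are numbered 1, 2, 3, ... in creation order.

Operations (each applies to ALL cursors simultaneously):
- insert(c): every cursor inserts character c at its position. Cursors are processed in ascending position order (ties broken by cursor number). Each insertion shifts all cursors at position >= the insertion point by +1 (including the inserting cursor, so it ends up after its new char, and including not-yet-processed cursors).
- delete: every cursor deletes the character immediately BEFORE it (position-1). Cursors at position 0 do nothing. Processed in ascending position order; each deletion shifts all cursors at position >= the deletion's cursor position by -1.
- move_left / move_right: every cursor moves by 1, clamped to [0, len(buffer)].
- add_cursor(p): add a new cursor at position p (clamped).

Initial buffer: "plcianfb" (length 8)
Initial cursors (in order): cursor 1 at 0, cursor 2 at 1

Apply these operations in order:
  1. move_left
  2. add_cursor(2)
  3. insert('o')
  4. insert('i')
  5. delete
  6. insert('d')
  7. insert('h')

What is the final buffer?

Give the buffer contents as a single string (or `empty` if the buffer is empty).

After op 1 (move_left): buffer="plcianfb" (len 8), cursors c1@0 c2@0, authorship ........
After op 2 (add_cursor(2)): buffer="plcianfb" (len 8), cursors c1@0 c2@0 c3@2, authorship ........
After op 3 (insert('o')): buffer="ooplocianfb" (len 11), cursors c1@2 c2@2 c3@5, authorship 12..3......
After op 4 (insert('i')): buffer="ooiiploicianfb" (len 14), cursors c1@4 c2@4 c3@8, authorship 1212..33......
After op 5 (delete): buffer="ooplocianfb" (len 11), cursors c1@2 c2@2 c3@5, authorship 12..3......
After op 6 (insert('d')): buffer="ooddplodcianfb" (len 14), cursors c1@4 c2@4 c3@8, authorship 1212..33......
After op 7 (insert('h')): buffer="ooddhhplodhcianfb" (len 17), cursors c1@6 c2@6 c3@11, authorship 121212..333......

Answer: ooddhhplodhcianfb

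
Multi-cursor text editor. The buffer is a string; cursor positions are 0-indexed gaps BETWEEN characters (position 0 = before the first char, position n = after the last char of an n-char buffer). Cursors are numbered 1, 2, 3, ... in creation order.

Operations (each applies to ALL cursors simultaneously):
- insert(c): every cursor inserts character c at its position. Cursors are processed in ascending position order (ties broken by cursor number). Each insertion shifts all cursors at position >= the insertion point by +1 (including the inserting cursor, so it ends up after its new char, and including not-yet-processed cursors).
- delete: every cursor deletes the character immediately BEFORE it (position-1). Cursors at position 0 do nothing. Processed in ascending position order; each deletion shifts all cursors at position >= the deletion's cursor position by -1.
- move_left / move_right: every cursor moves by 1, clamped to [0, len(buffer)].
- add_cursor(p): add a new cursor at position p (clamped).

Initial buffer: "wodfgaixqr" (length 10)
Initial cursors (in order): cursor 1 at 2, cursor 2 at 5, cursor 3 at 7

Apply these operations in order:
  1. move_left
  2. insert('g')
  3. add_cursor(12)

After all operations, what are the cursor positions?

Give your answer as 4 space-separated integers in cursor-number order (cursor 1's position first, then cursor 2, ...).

Answer: 2 6 9 12

Derivation:
After op 1 (move_left): buffer="wodfgaixqr" (len 10), cursors c1@1 c2@4 c3@6, authorship ..........
After op 2 (insert('g')): buffer="wgodfggagixqr" (len 13), cursors c1@2 c2@6 c3@9, authorship .1...2..3....
After op 3 (add_cursor(12)): buffer="wgodfggagixqr" (len 13), cursors c1@2 c2@6 c3@9 c4@12, authorship .1...2..3....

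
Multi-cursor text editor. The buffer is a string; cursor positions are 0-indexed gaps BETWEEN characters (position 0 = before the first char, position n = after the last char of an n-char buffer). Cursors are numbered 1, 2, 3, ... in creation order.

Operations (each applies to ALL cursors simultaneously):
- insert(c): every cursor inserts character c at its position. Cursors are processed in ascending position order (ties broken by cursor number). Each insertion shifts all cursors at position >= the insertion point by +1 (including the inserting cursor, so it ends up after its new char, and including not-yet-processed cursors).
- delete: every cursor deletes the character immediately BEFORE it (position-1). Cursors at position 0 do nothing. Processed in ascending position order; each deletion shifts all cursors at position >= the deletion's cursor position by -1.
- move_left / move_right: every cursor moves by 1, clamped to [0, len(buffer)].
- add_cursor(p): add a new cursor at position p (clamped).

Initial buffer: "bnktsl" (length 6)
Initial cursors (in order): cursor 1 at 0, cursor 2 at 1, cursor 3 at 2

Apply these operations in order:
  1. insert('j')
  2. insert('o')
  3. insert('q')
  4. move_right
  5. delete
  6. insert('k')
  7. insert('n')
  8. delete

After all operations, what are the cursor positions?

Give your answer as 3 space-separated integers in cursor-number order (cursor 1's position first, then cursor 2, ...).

After op 1 (insert('j')): buffer="jbjnjktsl" (len 9), cursors c1@1 c2@3 c3@5, authorship 1.2.3....
After op 2 (insert('o')): buffer="jobjonjoktsl" (len 12), cursors c1@2 c2@5 c3@8, authorship 11.22.33....
After op 3 (insert('q')): buffer="joqbjoqnjoqktsl" (len 15), cursors c1@3 c2@7 c3@11, authorship 111.222.333....
After op 4 (move_right): buffer="joqbjoqnjoqktsl" (len 15), cursors c1@4 c2@8 c3@12, authorship 111.222.333....
After op 5 (delete): buffer="joqjoqjoqtsl" (len 12), cursors c1@3 c2@6 c3@9, authorship 111222333...
After op 6 (insert('k')): buffer="joqkjoqkjoqktsl" (len 15), cursors c1@4 c2@8 c3@12, authorship 111122223333...
After op 7 (insert('n')): buffer="joqknjoqknjoqkntsl" (len 18), cursors c1@5 c2@10 c3@15, authorship 111112222233333...
After op 8 (delete): buffer="joqkjoqkjoqktsl" (len 15), cursors c1@4 c2@8 c3@12, authorship 111122223333...

Answer: 4 8 12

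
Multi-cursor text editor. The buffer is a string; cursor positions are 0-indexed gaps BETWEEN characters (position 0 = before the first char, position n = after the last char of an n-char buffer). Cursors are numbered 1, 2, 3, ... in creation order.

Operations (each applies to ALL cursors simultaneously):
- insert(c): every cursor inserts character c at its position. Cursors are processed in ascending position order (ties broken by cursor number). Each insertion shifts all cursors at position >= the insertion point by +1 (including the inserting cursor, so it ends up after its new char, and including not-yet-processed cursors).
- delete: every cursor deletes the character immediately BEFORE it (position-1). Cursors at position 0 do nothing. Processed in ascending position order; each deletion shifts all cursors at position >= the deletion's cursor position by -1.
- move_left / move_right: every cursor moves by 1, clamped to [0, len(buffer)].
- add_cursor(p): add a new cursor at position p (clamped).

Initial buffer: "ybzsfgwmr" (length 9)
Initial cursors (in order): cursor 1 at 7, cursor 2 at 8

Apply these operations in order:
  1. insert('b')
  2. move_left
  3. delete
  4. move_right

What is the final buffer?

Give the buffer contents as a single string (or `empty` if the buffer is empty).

Answer: ybzsfgbbr

Derivation:
After op 1 (insert('b')): buffer="ybzsfgwbmbr" (len 11), cursors c1@8 c2@10, authorship .......1.2.
After op 2 (move_left): buffer="ybzsfgwbmbr" (len 11), cursors c1@7 c2@9, authorship .......1.2.
After op 3 (delete): buffer="ybzsfgbbr" (len 9), cursors c1@6 c2@7, authorship ......12.
After op 4 (move_right): buffer="ybzsfgbbr" (len 9), cursors c1@7 c2@8, authorship ......12.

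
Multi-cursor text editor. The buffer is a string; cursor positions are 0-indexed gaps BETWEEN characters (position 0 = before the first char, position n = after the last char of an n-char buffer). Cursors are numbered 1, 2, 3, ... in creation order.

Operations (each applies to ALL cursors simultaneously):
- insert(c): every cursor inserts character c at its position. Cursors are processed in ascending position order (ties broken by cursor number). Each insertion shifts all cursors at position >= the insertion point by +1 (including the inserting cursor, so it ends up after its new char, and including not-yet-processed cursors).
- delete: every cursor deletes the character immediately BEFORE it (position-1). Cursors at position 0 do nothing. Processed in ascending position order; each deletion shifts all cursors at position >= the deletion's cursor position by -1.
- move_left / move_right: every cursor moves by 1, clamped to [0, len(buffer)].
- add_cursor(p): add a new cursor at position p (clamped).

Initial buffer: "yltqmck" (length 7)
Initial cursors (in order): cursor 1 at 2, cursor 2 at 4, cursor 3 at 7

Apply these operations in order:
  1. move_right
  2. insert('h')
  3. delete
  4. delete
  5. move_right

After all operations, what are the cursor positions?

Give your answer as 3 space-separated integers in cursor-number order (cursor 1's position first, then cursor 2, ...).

After op 1 (move_right): buffer="yltqmck" (len 7), cursors c1@3 c2@5 c3@7, authorship .......
After op 2 (insert('h')): buffer="ylthqmhckh" (len 10), cursors c1@4 c2@7 c3@10, authorship ...1..2..3
After op 3 (delete): buffer="yltqmck" (len 7), cursors c1@3 c2@5 c3@7, authorship .......
After op 4 (delete): buffer="ylqc" (len 4), cursors c1@2 c2@3 c3@4, authorship ....
After op 5 (move_right): buffer="ylqc" (len 4), cursors c1@3 c2@4 c3@4, authorship ....

Answer: 3 4 4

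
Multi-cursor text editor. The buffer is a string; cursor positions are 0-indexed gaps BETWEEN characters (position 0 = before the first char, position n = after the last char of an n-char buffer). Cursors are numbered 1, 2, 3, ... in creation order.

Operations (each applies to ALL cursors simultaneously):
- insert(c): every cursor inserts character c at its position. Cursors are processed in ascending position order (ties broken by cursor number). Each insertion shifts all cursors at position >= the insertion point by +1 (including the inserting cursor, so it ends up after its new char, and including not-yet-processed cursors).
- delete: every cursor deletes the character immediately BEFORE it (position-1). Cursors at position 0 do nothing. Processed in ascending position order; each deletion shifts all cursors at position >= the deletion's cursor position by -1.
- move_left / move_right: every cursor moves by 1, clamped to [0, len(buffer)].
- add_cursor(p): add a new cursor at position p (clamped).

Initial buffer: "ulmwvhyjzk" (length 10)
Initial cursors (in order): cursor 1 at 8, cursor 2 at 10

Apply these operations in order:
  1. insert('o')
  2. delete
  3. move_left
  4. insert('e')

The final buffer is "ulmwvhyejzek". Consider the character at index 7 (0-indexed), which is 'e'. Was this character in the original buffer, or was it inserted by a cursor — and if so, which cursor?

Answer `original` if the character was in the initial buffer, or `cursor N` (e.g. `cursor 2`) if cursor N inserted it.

Answer: cursor 1

Derivation:
After op 1 (insert('o')): buffer="ulmwvhyjozko" (len 12), cursors c1@9 c2@12, authorship ........1..2
After op 2 (delete): buffer="ulmwvhyjzk" (len 10), cursors c1@8 c2@10, authorship ..........
After op 3 (move_left): buffer="ulmwvhyjzk" (len 10), cursors c1@7 c2@9, authorship ..........
After op 4 (insert('e')): buffer="ulmwvhyejzek" (len 12), cursors c1@8 c2@11, authorship .......1..2.
Authorship (.=original, N=cursor N): . . . . . . . 1 . . 2 .
Index 7: author = 1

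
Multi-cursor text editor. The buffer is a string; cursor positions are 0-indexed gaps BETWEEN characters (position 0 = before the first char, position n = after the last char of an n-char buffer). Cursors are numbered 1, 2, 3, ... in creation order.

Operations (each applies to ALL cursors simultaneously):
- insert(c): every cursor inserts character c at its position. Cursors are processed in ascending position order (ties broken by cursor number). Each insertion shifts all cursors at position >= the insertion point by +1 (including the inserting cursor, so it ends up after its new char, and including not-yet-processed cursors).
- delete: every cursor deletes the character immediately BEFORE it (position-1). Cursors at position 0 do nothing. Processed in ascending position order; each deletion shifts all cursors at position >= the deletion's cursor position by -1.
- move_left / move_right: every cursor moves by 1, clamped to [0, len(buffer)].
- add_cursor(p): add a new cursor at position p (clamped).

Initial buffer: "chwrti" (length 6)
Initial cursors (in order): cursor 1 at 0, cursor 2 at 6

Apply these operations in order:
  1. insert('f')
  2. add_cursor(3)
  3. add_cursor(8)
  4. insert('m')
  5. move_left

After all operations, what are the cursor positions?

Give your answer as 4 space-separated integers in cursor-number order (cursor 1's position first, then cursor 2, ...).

After op 1 (insert('f')): buffer="fchwrtif" (len 8), cursors c1@1 c2@8, authorship 1......2
After op 2 (add_cursor(3)): buffer="fchwrtif" (len 8), cursors c1@1 c3@3 c2@8, authorship 1......2
After op 3 (add_cursor(8)): buffer="fchwrtif" (len 8), cursors c1@1 c3@3 c2@8 c4@8, authorship 1......2
After op 4 (insert('m')): buffer="fmchmwrtifmm" (len 12), cursors c1@2 c3@5 c2@12 c4@12, authorship 11..3....224
After op 5 (move_left): buffer="fmchmwrtifmm" (len 12), cursors c1@1 c3@4 c2@11 c4@11, authorship 11..3....224

Answer: 1 11 4 11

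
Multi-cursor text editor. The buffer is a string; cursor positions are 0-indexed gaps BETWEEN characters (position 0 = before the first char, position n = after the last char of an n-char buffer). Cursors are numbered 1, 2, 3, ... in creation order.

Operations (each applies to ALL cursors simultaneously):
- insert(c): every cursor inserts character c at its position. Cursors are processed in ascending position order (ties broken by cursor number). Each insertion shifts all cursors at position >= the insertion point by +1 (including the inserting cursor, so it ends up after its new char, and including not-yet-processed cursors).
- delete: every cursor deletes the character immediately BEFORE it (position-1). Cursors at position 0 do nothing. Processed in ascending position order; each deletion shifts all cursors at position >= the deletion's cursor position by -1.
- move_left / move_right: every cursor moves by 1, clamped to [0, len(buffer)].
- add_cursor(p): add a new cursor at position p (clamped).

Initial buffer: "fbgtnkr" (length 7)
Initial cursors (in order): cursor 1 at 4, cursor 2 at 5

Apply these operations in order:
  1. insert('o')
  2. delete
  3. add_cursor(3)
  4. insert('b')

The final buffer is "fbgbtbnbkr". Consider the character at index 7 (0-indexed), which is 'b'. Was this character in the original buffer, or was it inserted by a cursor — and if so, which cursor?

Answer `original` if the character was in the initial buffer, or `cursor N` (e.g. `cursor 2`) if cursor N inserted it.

Answer: cursor 2

Derivation:
After op 1 (insert('o')): buffer="fbgtonokr" (len 9), cursors c1@5 c2@7, authorship ....1.2..
After op 2 (delete): buffer="fbgtnkr" (len 7), cursors c1@4 c2@5, authorship .......
After op 3 (add_cursor(3)): buffer="fbgtnkr" (len 7), cursors c3@3 c1@4 c2@5, authorship .......
After op 4 (insert('b')): buffer="fbgbtbnbkr" (len 10), cursors c3@4 c1@6 c2@8, authorship ...3.1.2..
Authorship (.=original, N=cursor N): . . . 3 . 1 . 2 . .
Index 7: author = 2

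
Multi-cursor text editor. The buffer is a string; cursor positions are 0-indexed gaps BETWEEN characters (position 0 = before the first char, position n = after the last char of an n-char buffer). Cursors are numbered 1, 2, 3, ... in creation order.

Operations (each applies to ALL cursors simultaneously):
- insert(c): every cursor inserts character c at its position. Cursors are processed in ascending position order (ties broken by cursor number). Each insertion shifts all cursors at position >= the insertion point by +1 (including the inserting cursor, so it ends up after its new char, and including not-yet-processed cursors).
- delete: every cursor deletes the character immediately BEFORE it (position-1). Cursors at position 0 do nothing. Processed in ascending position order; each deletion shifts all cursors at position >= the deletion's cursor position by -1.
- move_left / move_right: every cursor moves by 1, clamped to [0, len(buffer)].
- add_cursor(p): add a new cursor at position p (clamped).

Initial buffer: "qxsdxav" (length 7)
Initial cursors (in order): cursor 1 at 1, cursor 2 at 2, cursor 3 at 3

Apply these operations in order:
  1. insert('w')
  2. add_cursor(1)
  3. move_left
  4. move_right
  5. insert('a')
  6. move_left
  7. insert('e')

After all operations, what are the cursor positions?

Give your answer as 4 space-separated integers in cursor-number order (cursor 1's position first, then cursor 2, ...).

After op 1 (insert('w')): buffer="qwxwswdxav" (len 10), cursors c1@2 c2@4 c3@6, authorship .1.2.3....
After op 2 (add_cursor(1)): buffer="qwxwswdxav" (len 10), cursors c4@1 c1@2 c2@4 c3@6, authorship .1.2.3....
After op 3 (move_left): buffer="qwxwswdxav" (len 10), cursors c4@0 c1@1 c2@3 c3@5, authorship .1.2.3....
After op 4 (move_right): buffer="qwxwswdxav" (len 10), cursors c4@1 c1@2 c2@4 c3@6, authorship .1.2.3....
After op 5 (insert('a')): buffer="qawaxwaswadxav" (len 14), cursors c4@2 c1@4 c2@7 c3@10, authorship .411.22.33....
After op 6 (move_left): buffer="qawaxwaswadxav" (len 14), cursors c4@1 c1@3 c2@6 c3@9, authorship .411.22.33....
After op 7 (insert('e')): buffer="qeaweaxweasweadxav" (len 18), cursors c4@2 c1@5 c2@9 c3@13, authorship .44111.222.333....

Answer: 5 9 13 2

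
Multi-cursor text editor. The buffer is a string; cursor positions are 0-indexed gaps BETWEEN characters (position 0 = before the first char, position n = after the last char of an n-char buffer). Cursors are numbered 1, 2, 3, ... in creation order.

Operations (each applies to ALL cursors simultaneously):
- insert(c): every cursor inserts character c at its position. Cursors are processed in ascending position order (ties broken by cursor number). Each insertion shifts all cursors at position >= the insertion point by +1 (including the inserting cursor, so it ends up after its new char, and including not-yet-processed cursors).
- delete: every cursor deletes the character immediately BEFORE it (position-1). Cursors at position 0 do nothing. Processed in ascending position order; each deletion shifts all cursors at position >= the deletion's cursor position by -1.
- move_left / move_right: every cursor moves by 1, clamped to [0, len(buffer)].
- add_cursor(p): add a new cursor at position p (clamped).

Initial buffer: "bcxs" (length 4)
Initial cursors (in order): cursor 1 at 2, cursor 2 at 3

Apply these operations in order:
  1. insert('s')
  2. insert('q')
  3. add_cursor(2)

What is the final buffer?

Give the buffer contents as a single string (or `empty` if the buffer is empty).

After op 1 (insert('s')): buffer="bcsxss" (len 6), cursors c1@3 c2@5, authorship ..1.2.
After op 2 (insert('q')): buffer="bcsqxsqs" (len 8), cursors c1@4 c2@7, authorship ..11.22.
After op 3 (add_cursor(2)): buffer="bcsqxsqs" (len 8), cursors c3@2 c1@4 c2@7, authorship ..11.22.

Answer: bcsqxsqs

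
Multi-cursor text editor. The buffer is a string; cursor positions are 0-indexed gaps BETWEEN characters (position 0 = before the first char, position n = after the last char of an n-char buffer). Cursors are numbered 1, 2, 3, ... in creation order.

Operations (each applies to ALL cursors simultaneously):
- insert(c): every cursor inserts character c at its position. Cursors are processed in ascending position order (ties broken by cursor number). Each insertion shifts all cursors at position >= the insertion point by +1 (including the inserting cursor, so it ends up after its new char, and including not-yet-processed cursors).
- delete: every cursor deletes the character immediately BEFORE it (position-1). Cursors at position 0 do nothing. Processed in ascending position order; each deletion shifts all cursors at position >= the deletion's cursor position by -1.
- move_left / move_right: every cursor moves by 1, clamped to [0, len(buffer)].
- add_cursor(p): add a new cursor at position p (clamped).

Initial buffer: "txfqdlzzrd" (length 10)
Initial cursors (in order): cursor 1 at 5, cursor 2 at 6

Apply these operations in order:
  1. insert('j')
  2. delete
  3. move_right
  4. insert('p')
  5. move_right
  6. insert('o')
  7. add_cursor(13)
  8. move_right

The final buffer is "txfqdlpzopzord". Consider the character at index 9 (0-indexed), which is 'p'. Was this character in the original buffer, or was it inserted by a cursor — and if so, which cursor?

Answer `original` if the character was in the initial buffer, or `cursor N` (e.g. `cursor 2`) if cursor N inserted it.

Answer: cursor 2

Derivation:
After op 1 (insert('j')): buffer="txfqdjljzzrd" (len 12), cursors c1@6 c2@8, authorship .....1.2....
After op 2 (delete): buffer="txfqdlzzrd" (len 10), cursors c1@5 c2@6, authorship ..........
After op 3 (move_right): buffer="txfqdlzzrd" (len 10), cursors c1@6 c2@7, authorship ..........
After op 4 (insert('p')): buffer="txfqdlpzpzrd" (len 12), cursors c1@7 c2@9, authorship ......1.2...
After op 5 (move_right): buffer="txfqdlpzpzrd" (len 12), cursors c1@8 c2@10, authorship ......1.2...
After op 6 (insert('o')): buffer="txfqdlpzopzord" (len 14), cursors c1@9 c2@12, authorship ......1.12.2..
After op 7 (add_cursor(13)): buffer="txfqdlpzopzord" (len 14), cursors c1@9 c2@12 c3@13, authorship ......1.12.2..
After op 8 (move_right): buffer="txfqdlpzopzord" (len 14), cursors c1@10 c2@13 c3@14, authorship ......1.12.2..
Authorship (.=original, N=cursor N): . . . . . . 1 . 1 2 . 2 . .
Index 9: author = 2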